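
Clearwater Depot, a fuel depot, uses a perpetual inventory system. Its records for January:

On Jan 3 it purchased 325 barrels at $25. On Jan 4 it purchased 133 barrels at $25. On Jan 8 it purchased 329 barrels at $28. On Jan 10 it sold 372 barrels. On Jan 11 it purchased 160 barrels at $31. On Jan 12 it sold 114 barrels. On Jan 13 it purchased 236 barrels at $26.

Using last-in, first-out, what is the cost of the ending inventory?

Ending inventory = $17,937

Jan 10, 372 sold [LIFO — newest first]: 329 @ $28 + 43 @ $25 = $10,287
Jan 12, 114 sold [LIFO — newest first]: 114 @ $31 = $3,534
Total COGS = $10,287 + $3,534 = $13,821
Ending inventory: 325 @ $25 + 90 @ $25 + 46 @ $31 + 236 @ $26 = $17,937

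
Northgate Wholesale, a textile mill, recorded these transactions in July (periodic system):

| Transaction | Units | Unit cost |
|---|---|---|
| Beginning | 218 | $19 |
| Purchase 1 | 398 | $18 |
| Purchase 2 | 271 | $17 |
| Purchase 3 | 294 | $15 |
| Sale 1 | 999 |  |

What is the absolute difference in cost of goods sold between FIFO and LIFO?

FIFO COGS: 218 @ $19 + 398 @ $18 + 271 @ $17 + 112 @ $15 = $17,593
LIFO COGS: 294 @ $15 + 271 @ $17 + 398 @ $18 + 36 @ $19 = $16,865
Difference = |$17,593 − $16,865| = $728

$728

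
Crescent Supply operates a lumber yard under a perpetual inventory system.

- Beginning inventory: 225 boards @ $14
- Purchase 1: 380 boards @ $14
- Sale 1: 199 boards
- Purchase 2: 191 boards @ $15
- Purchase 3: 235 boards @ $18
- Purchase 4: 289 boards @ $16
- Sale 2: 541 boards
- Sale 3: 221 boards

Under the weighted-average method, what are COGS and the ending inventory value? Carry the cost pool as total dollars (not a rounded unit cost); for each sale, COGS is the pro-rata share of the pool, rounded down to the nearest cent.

After Beginning: 225 on hand, pool $3,150.00 (≈ $14.0000 each)
After Purchase 1: 605 on hand, pool $8,470.00 (≈ $14.0000 each)
Sale 1, sell 199: 199/605 × $8,470.00 → $2,786.00
After Purchase 2: 597 on hand, pool $8,549.00 (≈ $14.3199 each)
After Purchase 3: 832 on hand, pool $12,779.00 (≈ $15.3594 each)
After Purchase 4: 1121 on hand, pool $17,403.00 (≈ $15.5245 each)
Sale 2, sell 541: 541/1121 × $17,403.00 → $8,398.77
Sale 3, sell 221: 221/580 × $9,004.23 → $3,430.92
Total COGS = $2,786.00 + $8,398.77 + $3,430.92 = $14,615.69
Ending inventory (cost pool remaining) = $5,573.31
Check: goods available $20,189.00 = COGS $14,615.69 + ending $5,573.31

COGS = $14,615.69; ending inventory = $5,573.31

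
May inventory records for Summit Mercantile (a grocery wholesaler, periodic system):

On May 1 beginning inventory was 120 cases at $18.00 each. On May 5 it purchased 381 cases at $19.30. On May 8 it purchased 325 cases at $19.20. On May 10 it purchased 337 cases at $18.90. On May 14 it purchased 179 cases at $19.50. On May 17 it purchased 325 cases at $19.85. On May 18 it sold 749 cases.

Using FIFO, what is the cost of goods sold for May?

May 18, 749 sold [FIFO — oldest first]: 120 @ $18.00 + 381 @ $19.30 + 248 @ $19.20 = $14,274.90
Ending inventory: 77 @ $19.20 + 337 @ $18.90 + 179 @ $19.50 + 325 @ $19.85 = $17,789.45

COGS = $14,274.90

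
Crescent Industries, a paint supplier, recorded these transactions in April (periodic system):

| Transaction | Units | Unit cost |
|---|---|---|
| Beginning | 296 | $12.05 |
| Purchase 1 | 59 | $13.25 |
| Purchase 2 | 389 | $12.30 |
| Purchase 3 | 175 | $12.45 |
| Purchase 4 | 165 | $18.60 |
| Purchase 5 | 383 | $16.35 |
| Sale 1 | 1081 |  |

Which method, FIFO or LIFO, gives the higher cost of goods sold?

LIFO

FIFO COGS: 296 @ $12.05 + 59 @ $13.25 + 389 @ $12.30 + 175 @ $12.45 + 162 @ $18.60 = $14,325.20
LIFO COGS: 383 @ $16.35 + 165 @ $18.60 + 175 @ $12.45 + 358 @ $12.30 = $15,913.20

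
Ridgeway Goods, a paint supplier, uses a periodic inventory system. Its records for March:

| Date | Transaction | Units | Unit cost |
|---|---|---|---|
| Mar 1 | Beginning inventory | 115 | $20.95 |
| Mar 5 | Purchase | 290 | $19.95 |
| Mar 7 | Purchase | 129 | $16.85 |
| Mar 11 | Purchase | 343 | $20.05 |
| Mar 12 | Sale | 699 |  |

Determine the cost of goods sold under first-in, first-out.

COGS = $13,676.65

Mar 12, 699 sold [FIFO — oldest first]: 115 @ $20.95 + 290 @ $19.95 + 129 @ $16.85 + 165 @ $20.05 = $13,676.65
Ending inventory: 178 @ $20.05 = $3,568.90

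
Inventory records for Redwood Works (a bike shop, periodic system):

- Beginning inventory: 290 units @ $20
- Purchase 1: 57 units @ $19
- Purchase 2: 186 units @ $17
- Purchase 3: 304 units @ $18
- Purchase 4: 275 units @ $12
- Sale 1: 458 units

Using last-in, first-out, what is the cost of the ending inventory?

Sale 1 (458) [LIFO — newest first]: 275 @ $12 + 183 @ $18 = $6,594
Ending inventory: 290 @ $20 + 57 @ $19 + 186 @ $17 + 121 @ $18 = $12,223

Ending inventory = $12,223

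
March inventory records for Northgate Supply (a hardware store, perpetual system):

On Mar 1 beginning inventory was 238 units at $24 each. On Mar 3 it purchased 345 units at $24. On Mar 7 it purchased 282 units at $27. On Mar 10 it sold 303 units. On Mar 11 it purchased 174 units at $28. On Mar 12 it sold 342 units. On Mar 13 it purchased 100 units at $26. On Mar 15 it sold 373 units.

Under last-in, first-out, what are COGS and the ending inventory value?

COGS = $26,174; ending inventory = $2,904

Mar 10, 303 sold [LIFO — newest first]: 282 @ $27 + 21 @ $24 = $8,118
Mar 12, 342 sold [LIFO — newest first]: 174 @ $28 + 168 @ $24 = $8,904
Mar 15, 373 sold [LIFO — newest first]: 100 @ $26 + 156 @ $24 + 117 @ $24 = $9,152
Total COGS = $8,118 + $8,904 + $9,152 = $26,174
Ending inventory: 121 @ $24 = $2,904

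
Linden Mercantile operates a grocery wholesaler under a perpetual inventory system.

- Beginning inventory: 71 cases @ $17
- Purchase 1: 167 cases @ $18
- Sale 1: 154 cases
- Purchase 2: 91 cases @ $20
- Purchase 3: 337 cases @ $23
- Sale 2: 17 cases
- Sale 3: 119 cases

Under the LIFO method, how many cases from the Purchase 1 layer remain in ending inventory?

Sale 1 (154) [LIFO — newest first]: 154 @ $18 = $2,772
Sale 2 (17) [LIFO — newest first]: 17 @ $23 = $391
Sale 3 (119) [LIFO — newest first]: 119 @ $23 = $2,737
Total COGS = $2,772 + $391 + $2,737 = $5,900
Ending inventory: 71 @ $17 + 13 @ $18 + 91 @ $20 + 201 @ $23 = $7,884

13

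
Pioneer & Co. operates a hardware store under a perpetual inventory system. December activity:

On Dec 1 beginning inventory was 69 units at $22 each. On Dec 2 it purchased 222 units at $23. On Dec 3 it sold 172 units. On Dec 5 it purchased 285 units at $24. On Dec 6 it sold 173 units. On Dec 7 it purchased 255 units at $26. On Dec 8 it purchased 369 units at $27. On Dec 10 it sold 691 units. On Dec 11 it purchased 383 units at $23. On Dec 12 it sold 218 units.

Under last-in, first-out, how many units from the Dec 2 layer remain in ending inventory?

Dec 3, 172 sold [LIFO — newest first]: 172 @ $23 = $3,956
Dec 6, 173 sold [LIFO — newest first]: 173 @ $24 = $4,152
Dec 10, 691 sold [LIFO — newest first]: 369 @ $27 + 255 @ $26 + 67 @ $24 = $18,201
Dec 12, 218 sold [LIFO — newest first]: 218 @ $23 = $5,014
Total COGS = $3,956 + $4,152 + $18,201 + $5,014 = $31,323
Ending inventory: 69 @ $22 + 50 @ $23 + 45 @ $24 + 165 @ $23 = $7,543
Check: goods available $38,866 = COGS $31,323 + ending $7,543

50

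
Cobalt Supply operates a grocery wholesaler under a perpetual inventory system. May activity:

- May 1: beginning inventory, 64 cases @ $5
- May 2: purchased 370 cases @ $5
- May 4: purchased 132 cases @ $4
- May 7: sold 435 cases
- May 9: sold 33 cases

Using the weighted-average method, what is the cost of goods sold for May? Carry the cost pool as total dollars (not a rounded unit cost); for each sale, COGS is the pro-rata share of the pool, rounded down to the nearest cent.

After May 1: 64 on hand, pool $320.00 (≈ $5.0000 each)
After May 2: 434 on hand, pool $2,170.00 (≈ $5.0000 each)
After May 4: 566 on hand, pool $2,698.00 (≈ $4.7668 each)
May 7, sell 435: 435/566 × $2,698.00 → $2,073.55
May 9, sell 33: 33/131 × $624.45 → $157.30
Total COGS = $2,073.55 + $157.30 = $2,230.85
Ending inventory (cost pool remaining) = $467.15

COGS = $2,230.85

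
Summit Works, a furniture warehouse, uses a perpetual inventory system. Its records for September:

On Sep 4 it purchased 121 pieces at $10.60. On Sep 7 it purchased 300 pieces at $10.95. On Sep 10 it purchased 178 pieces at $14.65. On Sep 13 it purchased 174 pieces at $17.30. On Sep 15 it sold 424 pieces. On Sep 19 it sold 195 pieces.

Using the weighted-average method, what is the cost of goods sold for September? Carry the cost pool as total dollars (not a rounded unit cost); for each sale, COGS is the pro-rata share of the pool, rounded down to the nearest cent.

After Sep 4: 121 on hand, pool $1,282.60 (≈ $10.6000 each)
After Sep 7: 421 on hand, pool $4,567.60 (≈ $10.8494 each)
After Sep 10: 599 on hand, pool $7,175.30 (≈ $11.9788 each)
After Sep 13: 773 on hand, pool $10,185.50 (≈ $13.1766 each)
Sep 15, sell 424: 424/773 × $10,185.50 → $5,586.87
Sep 19, sell 195: 195/349 × $4,598.63 → $2,569.43
Total COGS = $5,586.87 + $2,569.43 = $8,156.30
Ending inventory (cost pool remaining) = $2,029.20

COGS = $8,156.30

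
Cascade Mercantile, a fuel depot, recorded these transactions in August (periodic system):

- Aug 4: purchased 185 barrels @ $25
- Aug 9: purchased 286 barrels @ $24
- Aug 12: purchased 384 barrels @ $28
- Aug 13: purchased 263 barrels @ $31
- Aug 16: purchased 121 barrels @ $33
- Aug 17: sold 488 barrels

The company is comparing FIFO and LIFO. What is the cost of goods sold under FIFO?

FIFO COGS: 185 @ $25 + 286 @ $24 + 17 @ $28 = $11,965
LIFO COGS: 121 @ $33 + 263 @ $31 + 104 @ $28 = $15,058

COGS = $11,965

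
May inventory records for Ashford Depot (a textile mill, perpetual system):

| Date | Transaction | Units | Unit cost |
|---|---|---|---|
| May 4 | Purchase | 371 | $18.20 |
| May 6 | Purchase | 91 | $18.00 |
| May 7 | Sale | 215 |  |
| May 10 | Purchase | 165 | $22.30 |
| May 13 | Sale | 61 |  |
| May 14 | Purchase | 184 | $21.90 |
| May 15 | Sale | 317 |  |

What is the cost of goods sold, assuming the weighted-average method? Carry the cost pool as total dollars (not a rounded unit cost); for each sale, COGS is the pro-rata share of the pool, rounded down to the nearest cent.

After May 4: 371 on hand, pool $6,752.20 (≈ $18.2000 each)
After May 6: 462 on hand, pool $8,390.20 (≈ $18.1606 each)
May 7, sell 215: 215/462 × $8,390.20 → $3,904.53
After May 10: 412 on hand, pool $8,165.17 (≈ $19.8184 each)
May 13, sell 61: 61/412 × $8,165.17 → $1,208.92
After May 14: 535 on hand, pool $10,985.85 (≈ $20.5343 each)
May 15, sell 317: 317/535 × $10,985.85 → $6,509.37
Total COGS = $3,904.53 + $1,208.92 + $6,509.37 = $11,622.82
Ending inventory (cost pool remaining) = $4,476.48
Check: goods available $16,099.30 = COGS $11,622.82 + ending $4,476.48

COGS = $11,622.82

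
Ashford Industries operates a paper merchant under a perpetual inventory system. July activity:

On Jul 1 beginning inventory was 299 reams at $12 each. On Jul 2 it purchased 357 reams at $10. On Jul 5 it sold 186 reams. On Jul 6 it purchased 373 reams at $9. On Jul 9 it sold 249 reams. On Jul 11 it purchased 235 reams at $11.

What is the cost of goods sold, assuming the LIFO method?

Jul 5, 186 sold [LIFO — newest first]: 186 @ $10 = $1,860
Jul 9, 249 sold [LIFO — newest first]: 249 @ $9 = $2,241
Total COGS = $1,860 + $2,241 = $4,101
Ending inventory: 299 @ $12 + 171 @ $10 + 124 @ $9 + 235 @ $11 = $8,999

COGS = $4,101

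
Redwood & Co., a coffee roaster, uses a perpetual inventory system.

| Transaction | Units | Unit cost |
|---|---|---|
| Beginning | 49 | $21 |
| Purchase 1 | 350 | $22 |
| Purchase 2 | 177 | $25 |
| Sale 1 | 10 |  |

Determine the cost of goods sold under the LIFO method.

Sale 1 (10) [LIFO — newest first]: 10 @ $25 = $250
Ending inventory: 49 @ $21 + 350 @ $22 + 167 @ $25 = $12,904

COGS = $250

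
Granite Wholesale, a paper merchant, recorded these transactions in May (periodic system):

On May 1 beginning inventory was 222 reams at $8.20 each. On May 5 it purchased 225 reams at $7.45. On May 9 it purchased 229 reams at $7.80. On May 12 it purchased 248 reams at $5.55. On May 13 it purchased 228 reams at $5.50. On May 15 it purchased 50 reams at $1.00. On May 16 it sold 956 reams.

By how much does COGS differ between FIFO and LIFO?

FIFO COGS: 222 @ $8.20 + 225 @ $7.45 + 229 @ $7.80 + 248 @ $5.55 + 32 @ $5.50 = $6,835.25
LIFO COGS: 50 @ $1.00 + 228 @ $5.50 + 248 @ $5.55 + 229 @ $7.80 + 201 @ $7.45 = $5,964.05
Difference = |$6,835.25 − $5,964.05| = $871.20

$871.20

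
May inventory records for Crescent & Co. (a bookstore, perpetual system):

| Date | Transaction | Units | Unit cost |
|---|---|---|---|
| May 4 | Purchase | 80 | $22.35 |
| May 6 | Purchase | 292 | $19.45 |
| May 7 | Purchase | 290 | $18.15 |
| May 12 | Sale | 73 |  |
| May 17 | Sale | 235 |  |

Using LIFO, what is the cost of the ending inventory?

Ending inventory = $7,117.30

May 12, 73 sold [LIFO — newest first]: 73 @ $18.15 = $1,324.95
May 17, 235 sold [LIFO — newest first]: 217 @ $18.15 + 18 @ $19.45 = $4,288.65
Total COGS = $1,324.95 + $4,288.65 = $5,613.60
Ending inventory: 80 @ $22.35 + 274 @ $19.45 = $7,117.30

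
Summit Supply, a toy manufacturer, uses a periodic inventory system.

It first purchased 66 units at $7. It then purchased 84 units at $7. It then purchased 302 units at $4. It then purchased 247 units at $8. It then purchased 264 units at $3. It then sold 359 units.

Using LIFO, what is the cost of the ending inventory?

Sale 1 (359) [LIFO — newest first]: 264 @ $3 + 95 @ $8 = $1,552
Ending inventory: 66 @ $7 + 84 @ $7 + 302 @ $4 + 152 @ $8 = $3,474

Ending inventory = $3,474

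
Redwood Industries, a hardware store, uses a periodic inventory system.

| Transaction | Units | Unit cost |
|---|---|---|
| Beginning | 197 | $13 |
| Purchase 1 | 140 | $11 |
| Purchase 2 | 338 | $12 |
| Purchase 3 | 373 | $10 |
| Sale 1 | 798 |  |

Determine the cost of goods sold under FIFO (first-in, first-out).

COGS = $9,387

Sale 1 (798) [FIFO — oldest first]: 197 @ $13 + 140 @ $11 + 338 @ $12 + 123 @ $10 = $9,387
Ending inventory: 250 @ $10 = $2,500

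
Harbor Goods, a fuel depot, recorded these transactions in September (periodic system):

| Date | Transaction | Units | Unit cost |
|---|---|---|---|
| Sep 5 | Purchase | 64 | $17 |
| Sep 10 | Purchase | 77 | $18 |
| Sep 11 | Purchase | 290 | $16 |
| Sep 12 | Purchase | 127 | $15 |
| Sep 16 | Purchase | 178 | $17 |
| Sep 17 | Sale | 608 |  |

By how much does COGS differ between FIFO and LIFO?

FIFO COGS: 64 @ $17 + 77 @ $18 + 290 @ $16 + 127 @ $15 + 50 @ $17 = $9,869
LIFO COGS: 178 @ $17 + 127 @ $15 + 290 @ $16 + 13 @ $18 = $9,805
Difference = |$9,869 − $9,805| = $64

$64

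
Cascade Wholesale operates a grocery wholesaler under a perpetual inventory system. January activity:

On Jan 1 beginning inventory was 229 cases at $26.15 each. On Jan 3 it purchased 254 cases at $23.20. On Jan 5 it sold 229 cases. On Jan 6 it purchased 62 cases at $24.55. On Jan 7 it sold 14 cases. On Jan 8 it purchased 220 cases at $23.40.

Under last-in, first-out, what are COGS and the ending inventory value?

Jan 5, 229 sold [LIFO — newest first]: 229 @ $23.20 = $5,312.80
Jan 7, 14 sold [LIFO — newest first]: 14 @ $24.55 = $343.70
Total COGS = $5,312.80 + $343.70 = $5,656.50
Ending inventory: 229 @ $26.15 + 25 @ $23.20 + 48 @ $24.55 + 220 @ $23.40 = $12,894.75

COGS = $5,656.50; ending inventory = $12,894.75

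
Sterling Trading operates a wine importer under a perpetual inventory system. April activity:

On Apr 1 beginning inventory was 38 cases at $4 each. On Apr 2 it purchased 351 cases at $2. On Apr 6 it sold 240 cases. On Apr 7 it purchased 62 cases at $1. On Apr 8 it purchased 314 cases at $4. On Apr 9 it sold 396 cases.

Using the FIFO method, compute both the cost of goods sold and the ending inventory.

COGS = $1,656; ending inventory = $516

Apr 6, 240 sold [FIFO — oldest first]: 38 @ $4 + 202 @ $2 = $556
Apr 9, 396 sold [FIFO — oldest first]: 149 @ $2 + 62 @ $1 + 185 @ $4 = $1,100
Total COGS = $556 + $1,100 = $1,656
Ending inventory: 129 @ $4 = $516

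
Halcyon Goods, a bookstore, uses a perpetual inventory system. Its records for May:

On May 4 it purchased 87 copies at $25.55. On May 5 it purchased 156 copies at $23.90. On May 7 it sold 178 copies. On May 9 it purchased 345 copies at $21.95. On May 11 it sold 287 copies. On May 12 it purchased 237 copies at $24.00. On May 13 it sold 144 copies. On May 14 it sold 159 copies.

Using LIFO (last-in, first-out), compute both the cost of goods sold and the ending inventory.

May 7, 178 sold [LIFO — newest first]: 156 @ $23.90 + 22 @ $25.55 = $4,290.50
May 11, 287 sold [LIFO — newest first]: 287 @ $21.95 = $6,299.65
May 13, 144 sold [LIFO — newest first]: 144 @ $24.00 = $3,456.00
May 14, 159 sold [LIFO — newest first]: 93 @ $24.00 + 58 @ $21.95 + 8 @ $25.55 = $3,709.50
Total COGS = $4,290.50 + $6,299.65 + $3,456.00 + $3,709.50 = $17,755.65
Ending inventory: 57 @ $25.55 = $1,456.35

COGS = $17,755.65; ending inventory = $1,456.35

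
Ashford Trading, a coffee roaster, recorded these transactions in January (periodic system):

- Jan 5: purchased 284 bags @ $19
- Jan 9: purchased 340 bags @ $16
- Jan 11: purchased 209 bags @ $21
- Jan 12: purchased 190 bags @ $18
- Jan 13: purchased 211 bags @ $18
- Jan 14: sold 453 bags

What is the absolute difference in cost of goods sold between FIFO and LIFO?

FIFO COGS: 284 @ $19 + 169 @ $16 = $8,100
LIFO COGS: 211 @ $18 + 190 @ $18 + 52 @ $21 = $8,310
Difference = |$8,100 − $8,310| = $210

$210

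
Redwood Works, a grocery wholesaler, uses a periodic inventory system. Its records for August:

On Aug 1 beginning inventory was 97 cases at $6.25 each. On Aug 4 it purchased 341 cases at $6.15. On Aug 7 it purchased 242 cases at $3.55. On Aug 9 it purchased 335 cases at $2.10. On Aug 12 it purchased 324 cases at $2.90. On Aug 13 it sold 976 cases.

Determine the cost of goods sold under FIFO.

COGS = $4,184.10

Aug 13, 976 sold [FIFO — oldest first]: 97 @ $6.25 + 341 @ $6.15 + 242 @ $3.55 + 296 @ $2.10 = $4,184.10
Ending inventory: 39 @ $2.10 + 324 @ $2.90 = $1,021.50
Check: goods available $5,205.60 = COGS $4,184.10 + ending $1,021.50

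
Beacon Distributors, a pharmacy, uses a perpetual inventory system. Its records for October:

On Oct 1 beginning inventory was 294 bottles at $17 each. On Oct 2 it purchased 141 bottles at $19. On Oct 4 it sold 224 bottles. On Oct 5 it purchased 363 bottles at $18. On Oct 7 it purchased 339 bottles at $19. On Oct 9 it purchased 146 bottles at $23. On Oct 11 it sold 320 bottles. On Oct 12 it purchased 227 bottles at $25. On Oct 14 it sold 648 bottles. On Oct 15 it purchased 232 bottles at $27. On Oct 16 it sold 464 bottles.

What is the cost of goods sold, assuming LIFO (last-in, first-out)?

Oct 4, 224 sold [LIFO — newest first]: 141 @ $19 + 83 @ $17 = $4,090
Oct 11, 320 sold [LIFO — newest first]: 146 @ $23 + 174 @ $19 = $6,664
Oct 14, 648 sold [LIFO — newest first]: 227 @ $25 + 165 @ $19 + 256 @ $18 = $13,418
Oct 16, 464 sold [LIFO — newest first]: 232 @ $27 + 107 @ $18 + 125 @ $17 = $10,315
Total COGS = $4,090 + $6,664 + $13,418 + $10,315 = $34,487
Ending inventory: 86 @ $17 = $1,462
Check: goods available $35,949 = COGS $34,487 + ending $1,462

COGS = $34,487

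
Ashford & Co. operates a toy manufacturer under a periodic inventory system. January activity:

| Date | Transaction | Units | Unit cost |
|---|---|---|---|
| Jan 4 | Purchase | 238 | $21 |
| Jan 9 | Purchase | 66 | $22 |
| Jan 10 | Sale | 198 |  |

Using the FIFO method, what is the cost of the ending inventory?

Jan 10, 198 sold [FIFO — oldest first]: 198 @ $21 = $4,158
Ending inventory: 40 @ $21 + 66 @ $22 = $2,292
Check: goods available $6,450 = COGS $4,158 + ending $2,292

Ending inventory = $2,292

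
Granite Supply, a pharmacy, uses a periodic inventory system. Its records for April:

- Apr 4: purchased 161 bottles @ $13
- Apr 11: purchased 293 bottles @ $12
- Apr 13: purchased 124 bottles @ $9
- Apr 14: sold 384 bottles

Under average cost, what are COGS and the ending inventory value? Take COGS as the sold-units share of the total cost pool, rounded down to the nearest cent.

COGS = $4,467.82; ending inventory = $2,257.18

Apr 14, sell 384: 384/578 × $6,725.00 → $4,467.82
Ending inventory (cost pool remaining) = $2,257.18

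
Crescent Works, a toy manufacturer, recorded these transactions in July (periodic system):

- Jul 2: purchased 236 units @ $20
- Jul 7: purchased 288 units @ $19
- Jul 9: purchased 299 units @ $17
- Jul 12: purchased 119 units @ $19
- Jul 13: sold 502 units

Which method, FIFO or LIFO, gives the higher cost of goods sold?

FIFO

FIFO COGS: 236 @ $20 + 266 @ $19 = $9,774
LIFO COGS: 119 @ $19 + 299 @ $17 + 84 @ $19 = $8,940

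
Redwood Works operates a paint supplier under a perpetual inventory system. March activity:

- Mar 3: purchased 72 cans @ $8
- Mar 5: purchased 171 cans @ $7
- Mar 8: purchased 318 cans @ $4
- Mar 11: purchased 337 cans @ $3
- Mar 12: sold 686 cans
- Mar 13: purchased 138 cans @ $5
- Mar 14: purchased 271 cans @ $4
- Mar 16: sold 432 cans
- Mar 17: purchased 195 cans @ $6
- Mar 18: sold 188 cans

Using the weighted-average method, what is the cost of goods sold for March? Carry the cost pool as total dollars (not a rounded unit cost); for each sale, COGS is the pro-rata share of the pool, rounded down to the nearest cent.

After Mar 3: 72 on hand, pool $576.00 (≈ $8.0000 each)
After Mar 5: 243 on hand, pool $1,773.00 (≈ $7.2963 each)
After Mar 8: 561 on hand, pool $3,045.00 (≈ $5.4278 each)
After Mar 11: 898 on hand, pool $4,056.00 (≈ $4.5167 each)
Mar 12, sell 686: 686/898 × $4,056.00 → $3,098.45
After Mar 13: 350 on hand, pool $1,647.55 (≈ $4.7073 each)
After Mar 14: 621 on hand, pool $2,731.55 (≈ $4.3986 each)
Mar 16, sell 432: 432/621 × $2,731.55 → $1,900.20
After Mar 17: 384 on hand, pool $2,001.35 (≈ $5.2118 each)
Mar 18, sell 188: 188/384 × $2,001.35 → $979.82
Total COGS = $3,098.45 + $1,900.20 + $979.82 = $5,978.47
Ending inventory (cost pool remaining) = $1,021.53
Check: goods available $7,000.00 = COGS $5,978.47 + ending $1,021.53

COGS = $5,978.47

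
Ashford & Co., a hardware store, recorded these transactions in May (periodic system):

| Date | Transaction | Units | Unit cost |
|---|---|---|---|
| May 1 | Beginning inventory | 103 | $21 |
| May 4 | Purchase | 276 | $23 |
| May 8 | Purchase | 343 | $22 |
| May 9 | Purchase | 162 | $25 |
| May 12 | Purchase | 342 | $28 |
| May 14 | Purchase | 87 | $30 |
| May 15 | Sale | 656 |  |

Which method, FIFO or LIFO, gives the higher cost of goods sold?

FIFO COGS: 103 @ $21 + 276 @ $23 + 277 @ $22 = $14,605
LIFO COGS: 87 @ $30 + 342 @ $28 + 162 @ $25 + 65 @ $22 = $17,666

LIFO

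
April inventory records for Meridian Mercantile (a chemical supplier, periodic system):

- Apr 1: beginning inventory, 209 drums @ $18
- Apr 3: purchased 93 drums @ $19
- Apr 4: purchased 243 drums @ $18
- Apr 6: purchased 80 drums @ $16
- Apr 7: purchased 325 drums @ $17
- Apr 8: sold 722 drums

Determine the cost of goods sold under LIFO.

COGS = $12,585

Apr 8, 722 sold [LIFO — newest first]: 325 @ $17 + 80 @ $16 + 243 @ $18 + 74 @ $19 = $12,585
Ending inventory: 209 @ $18 + 19 @ $19 = $4,123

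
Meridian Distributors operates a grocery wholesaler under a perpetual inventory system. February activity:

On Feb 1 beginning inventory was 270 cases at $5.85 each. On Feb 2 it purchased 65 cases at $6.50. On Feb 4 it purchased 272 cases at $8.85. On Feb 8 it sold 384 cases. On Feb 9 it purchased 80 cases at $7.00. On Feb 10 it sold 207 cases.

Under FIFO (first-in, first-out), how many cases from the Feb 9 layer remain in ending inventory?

Feb 8, 384 sold [FIFO — oldest first]: 270 @ $5.85 + 65 @ $6.50 + 49 @ $8.85 = $2,435.65
Feb 10, 207 sold [FIFO — oldest first]: 207 @ $8.85 = $1,831.95
Total COGS = $2,435.65 + $1,831.95 = $4,267.60
Ending inventory: 16 @ $8.85 + 80 @ $7.00 = $701.60

80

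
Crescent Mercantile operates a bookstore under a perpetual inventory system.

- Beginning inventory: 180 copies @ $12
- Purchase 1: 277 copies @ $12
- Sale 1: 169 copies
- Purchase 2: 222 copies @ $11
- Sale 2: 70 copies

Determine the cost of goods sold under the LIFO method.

COGS = $2,798

Sale 1 (169) [LIFO — newest first]: 169 @ $12 = $2,028
Sale 2 (70) [LIFO — newest first]: 70 @ $11 = $770
Total COGS = $2,028 + $770 = $2,798
Ending inventory: 180 @ $12 + 108 @ $12 + 152 @ $11 = $5,128
Check: goods available $7,926 = COGS $2,798 + ending $5,128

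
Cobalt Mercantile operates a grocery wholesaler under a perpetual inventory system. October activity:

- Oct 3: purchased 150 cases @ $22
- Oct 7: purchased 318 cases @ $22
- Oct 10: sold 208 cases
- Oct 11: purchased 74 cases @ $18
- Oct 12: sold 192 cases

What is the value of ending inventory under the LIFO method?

Ending inventory = $3,124

Oct 10, 208 sold [LIFO — newest first]: 208 @ $22 = $4,576
Oct 12, 192 sold [LIFO — newest first]: 74 @ $18 + 110 @ $22 + 8 @ $22 = $3,928
Total COGS = $4,576 + $3,928 = $8,504
Ending inventory: 142 @ $22 = $3,124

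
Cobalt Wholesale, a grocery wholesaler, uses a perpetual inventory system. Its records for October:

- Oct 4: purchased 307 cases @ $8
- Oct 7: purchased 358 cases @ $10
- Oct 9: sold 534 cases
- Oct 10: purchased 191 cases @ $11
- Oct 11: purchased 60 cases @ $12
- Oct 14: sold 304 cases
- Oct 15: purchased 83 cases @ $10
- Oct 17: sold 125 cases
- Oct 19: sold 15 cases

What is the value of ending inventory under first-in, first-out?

Oct 9, 534 sold [FIFO — oldest first]: 307 @ $8 + 227 @ $10 = $4,726
Oct 14, 304 sold [FIFO — oldest first]: 131 @ $10 + 173 @ $11 = $3,213
Oct 17, 125 sold [FIFO — oldest first]: 18 @ $11 + 60 @ $12 + 47 @ $10 = $1,388
Oct 19, 15 sold [FIFO — oldest first]: 15 @ $10 = $150
Total COGS = $4,726 + $3,213 + $1,388 + $150 = $9,477
Ending inventory: 21 @ $10 = $210
Check: goods available $9,687 = COGS $9,477 + ending $210

Ending inventory = $210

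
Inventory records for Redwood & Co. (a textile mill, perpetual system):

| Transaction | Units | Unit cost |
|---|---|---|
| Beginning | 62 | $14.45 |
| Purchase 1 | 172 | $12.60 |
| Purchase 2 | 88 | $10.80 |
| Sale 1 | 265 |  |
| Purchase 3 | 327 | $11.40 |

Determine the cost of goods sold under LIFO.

COGS = $3,189.85

Sale 1 (265) [LIFO — newest first]: 88 @ $10.80 + 172 @ $12.60 + 5 @ $14.45 = $3,189.85
Ending inventory: 57 @ $14.45 + 327 @ $11.40 = $4,551.45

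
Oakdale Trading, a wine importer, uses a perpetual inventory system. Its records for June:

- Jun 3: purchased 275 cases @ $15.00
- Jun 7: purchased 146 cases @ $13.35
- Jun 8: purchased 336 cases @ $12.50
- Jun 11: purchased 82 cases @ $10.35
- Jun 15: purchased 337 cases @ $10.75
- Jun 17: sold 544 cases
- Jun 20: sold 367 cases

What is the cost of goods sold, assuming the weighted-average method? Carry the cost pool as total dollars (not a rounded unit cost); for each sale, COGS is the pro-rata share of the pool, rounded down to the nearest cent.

COGS = $11,422.78

After Jun 3: 275 on hand, pool $4,125.00 (≈ $15.0000 each)
After Jun 7: 421 on hand, pool $6,074.10 (≈ $14.4278 each)
After Jun 8: 757 on hand, pool $10,274.10 (≈ $13.5721 each)
After Jun 11: 839 on hand, pool $11,122.80 (≈ $13.2572 each)
After Jun 15: 1176 on hand, pool $14,745.55 (≈ $12.5387 each)
Jun 17, sell 544: 544/1176 × $14,745.55 → $6,821.07
Jun 20, sell 367: 367/632 × $7,924.48 → $4,601.71
Total COGS = $6,821.07 + $4,601.71 = $11,422.78
Ending inventory (cost pool remaining) = $3,322.77
Check: goods available $14,745.55 = COGS $11,422.78 + ending $3,322.77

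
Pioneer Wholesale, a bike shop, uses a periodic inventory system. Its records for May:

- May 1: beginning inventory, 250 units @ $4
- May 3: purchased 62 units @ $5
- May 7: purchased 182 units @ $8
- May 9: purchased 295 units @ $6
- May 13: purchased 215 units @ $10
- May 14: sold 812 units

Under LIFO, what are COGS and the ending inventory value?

COGS = $5,918; ending inventory = $768

May 14, 812 sold [LIFO — newest first]: 215 @ $10 + 295 @ $6 + 182 @ $8 + 62 @ $5 + 58 @ $4 = $5,918
Ending inventory: 192 @ $4 = $768
Check: goods available $6,686 = COGS $5,918 + ending $768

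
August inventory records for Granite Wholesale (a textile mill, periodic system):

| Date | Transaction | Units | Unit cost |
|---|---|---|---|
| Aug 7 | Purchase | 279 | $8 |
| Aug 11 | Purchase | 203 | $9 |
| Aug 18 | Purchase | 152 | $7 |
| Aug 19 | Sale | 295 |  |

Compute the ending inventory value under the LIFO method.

Ending inventory = $2,772

Aug 19, 295 sold [LIFO — newest first]: 152 @ $7 + 143 @ $9 = $2,351
Ending inventory: 279 @ $8 + 60 @ $9 = $2,772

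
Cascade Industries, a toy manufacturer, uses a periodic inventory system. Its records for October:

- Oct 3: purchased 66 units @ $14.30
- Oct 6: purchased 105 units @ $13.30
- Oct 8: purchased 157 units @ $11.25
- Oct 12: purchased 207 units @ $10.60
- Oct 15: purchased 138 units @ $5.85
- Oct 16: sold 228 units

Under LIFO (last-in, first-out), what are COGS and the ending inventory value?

COGS = $1,761.30; ending inventory = $5,346.75

Oct 16, 228 sold [LIFO — newest first]: 138 @ $5.85 + 90 @ $10.60 = $1,761.30
Ending inventory: 66 @ $14.30 + 105 @ $13.30 + 157 @ $11.25 + 117 @ $10.60 = $5,346.75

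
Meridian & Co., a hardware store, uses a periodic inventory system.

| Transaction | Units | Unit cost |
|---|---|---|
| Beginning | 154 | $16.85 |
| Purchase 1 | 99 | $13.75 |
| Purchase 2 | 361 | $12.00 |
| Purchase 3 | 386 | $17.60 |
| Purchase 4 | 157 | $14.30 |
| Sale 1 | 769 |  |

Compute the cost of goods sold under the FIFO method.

COGS = $11,016.15

Sale 1 (769) [FIFO — oldest first]: 154 @ $16.85 + 99 @ $13.75 + 361 @ $12.00 + 155 @ $17.60 = $11,016.15
Ending inventory: 231 @ $17.60 + 157 @ $14.30 = $6,310.70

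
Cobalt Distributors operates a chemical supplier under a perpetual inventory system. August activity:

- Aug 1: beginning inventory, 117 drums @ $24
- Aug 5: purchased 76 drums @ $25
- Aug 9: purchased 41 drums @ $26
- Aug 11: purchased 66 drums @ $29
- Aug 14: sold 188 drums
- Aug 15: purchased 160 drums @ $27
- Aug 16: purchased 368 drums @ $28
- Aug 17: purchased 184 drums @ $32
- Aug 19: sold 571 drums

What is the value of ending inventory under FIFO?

Aug 14, 188 sold [FIFO — oldest first]: 117 @ $24 + 71 @ $25 = $4,583
Aug 19, 571 sold [FIFO — oldest first]: 5 @ $25 + 41 @ $26 + 66 @ $29 + 160 @ $27 + 299 @ $28 = $15,797
Total COGS = $4,583 + $15,797 = $20,380
Ending inventory: 69 @ $28 + 184 @ $32 = $7,820
Check: goods available $28,200 = COGS $20,380 + ending $7,820

Ending inventory = $7,820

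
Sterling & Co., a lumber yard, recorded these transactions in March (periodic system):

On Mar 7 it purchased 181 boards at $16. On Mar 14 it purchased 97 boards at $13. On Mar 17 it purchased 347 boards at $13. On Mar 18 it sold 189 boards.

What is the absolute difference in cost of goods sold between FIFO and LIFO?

FIFO COGS: 181 @ $16 + 8 @ $13 = $3,000
LIFO COGS: 189 @ $13 = $2,457
Difference = |$3,000 − $2,457| = $543

$543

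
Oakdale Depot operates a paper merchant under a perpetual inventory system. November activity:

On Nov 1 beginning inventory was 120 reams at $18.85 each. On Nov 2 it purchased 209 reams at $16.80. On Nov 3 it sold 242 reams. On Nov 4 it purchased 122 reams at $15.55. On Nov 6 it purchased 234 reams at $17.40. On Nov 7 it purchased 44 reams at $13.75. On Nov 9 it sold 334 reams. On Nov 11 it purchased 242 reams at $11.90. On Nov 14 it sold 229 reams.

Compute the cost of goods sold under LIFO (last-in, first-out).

COGS = $12,405.75

Nov 3, 242 sold [LIFO — newest first]: 209 @ $16.80 + 33 @ $18.85 = $4,133.25
Nov 9, 334 sold [LIFO — newest first]: 44 @ $13.75 + 234 @ $17.40 + 56 @ $15.55 = $5,547.40
Nov 14, 229 sold [LIFO — newest first]: 229 @ $11.90 = $2,725.10
Total COGS = $4,133.25 + $5,547.40 + $2,725.10 = $12,405.75
Ending inventory: 87 @ $18.85 + 66 @ $15.55 + 13 @ $11.90 = $2,820.95
Check: goods available $15,226.70 = COGS $12,405.75 + ending $2,820.95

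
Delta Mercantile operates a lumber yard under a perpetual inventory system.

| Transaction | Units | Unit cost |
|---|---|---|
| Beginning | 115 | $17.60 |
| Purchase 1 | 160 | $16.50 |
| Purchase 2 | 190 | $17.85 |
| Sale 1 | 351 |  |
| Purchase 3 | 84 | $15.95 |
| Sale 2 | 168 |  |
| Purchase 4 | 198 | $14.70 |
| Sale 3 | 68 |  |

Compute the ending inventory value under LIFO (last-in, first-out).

Ending inventory = $2,439.00

Sale 1 (351) [LIFO — newest first]: 190 @ $17.85 + 160 @ $16.50 + 1 @ $17.60 = $6,049.10
Sale 2 (168) [LIFO — newest first]: 84 @ $15.95 + 84 @ $17.60 = $2,818.20
Sale 3 (68) [LIFO — newest first]: 68 @ $14.70 = $999.60
Total COGS = $6,049.10 + $2,818.20 + $999.60 = $9,866.90
Ending inventory: 30 @ $17.60 + 130 @ $14.70 = $2,439.00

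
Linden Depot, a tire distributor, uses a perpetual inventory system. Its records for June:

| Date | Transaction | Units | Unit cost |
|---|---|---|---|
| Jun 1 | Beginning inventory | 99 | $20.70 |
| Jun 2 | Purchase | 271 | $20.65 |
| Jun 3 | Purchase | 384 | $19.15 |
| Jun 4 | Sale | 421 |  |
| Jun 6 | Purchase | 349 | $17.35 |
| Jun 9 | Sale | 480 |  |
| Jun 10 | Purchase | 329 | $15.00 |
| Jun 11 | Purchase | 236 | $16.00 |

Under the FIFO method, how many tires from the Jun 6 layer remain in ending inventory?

Jun 4, 421 sold [FIFO — oldest first]: 99 @ $20.70 + 271 @ $20.65 + 51 @ $19.15 = $8,622.10
Jun 9, 480 sold [FIFO — oldest first]: 333 @ $19.15 + 147 @ $17.35 = $8,927.40
Total COGS = $8,622.10 + $8,927.40 = $17,549.50
Ending inventory: 202 @ $17.35 + 329 @ $15.00 + 236 @ $16.00 = $12,215.70

202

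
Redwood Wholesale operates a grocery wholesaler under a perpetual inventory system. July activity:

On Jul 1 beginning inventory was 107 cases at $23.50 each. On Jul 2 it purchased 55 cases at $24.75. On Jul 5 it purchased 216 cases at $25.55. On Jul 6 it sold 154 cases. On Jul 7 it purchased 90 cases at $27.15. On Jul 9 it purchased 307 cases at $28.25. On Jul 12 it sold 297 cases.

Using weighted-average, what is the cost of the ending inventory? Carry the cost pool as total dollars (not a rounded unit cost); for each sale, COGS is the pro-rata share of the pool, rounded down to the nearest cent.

Ending inventory = $8,704.39

After Jul 1: 107 on hand, pool $2,514.50 (≈ $23.5000 each)
After Jul 2: 162 on hand, pool $3,875.75 (≈ $23.9244 each)
After Jul 5: 378 on hand, pool $9,394.55 (≈ $24.8533 each)
Jul 6, sell 154: 154/378 × $9,394.55 → $3,827.40
After Jul 7: 314 on hand, pool $8,010.65 (≈ $25.5116 each)
After Jul 9: 621 on hand, pool $16,683.40 (≈ $26.8654 each)
Jul 12, sell 297: 297/621 × $16,683.40 → $7,979.01
Total COGS = $3,827.40 + $7,979.01 = $11,806.41
Ending inventory (cost pool remaining) = $8,704.39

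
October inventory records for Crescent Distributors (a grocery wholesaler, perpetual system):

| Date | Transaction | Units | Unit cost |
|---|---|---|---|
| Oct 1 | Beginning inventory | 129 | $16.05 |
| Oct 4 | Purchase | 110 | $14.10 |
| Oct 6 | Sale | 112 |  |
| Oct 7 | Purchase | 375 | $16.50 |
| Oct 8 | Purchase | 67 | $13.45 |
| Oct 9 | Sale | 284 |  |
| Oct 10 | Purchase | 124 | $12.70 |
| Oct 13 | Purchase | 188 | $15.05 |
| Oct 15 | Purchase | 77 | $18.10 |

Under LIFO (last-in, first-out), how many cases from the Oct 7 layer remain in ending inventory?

158

Oct 6, 112 sold [LIFO — newest first]: 110 @ $14.10 + 2 @ $16.05 = $1,583.10
Oct 9, 284 sold [LIFO — newest first]: 67 @ $13.45 + 217 @ $16.50 = $4,481.65
Total COGS = $1,583.10 + $4,481.65 = $6,064.75
Ending inventory: 127 @ $16.05 + 158 @ $16.50 + 124 @ $12.70 + 188 @ $15.05 + 77 @ $18.10 = $10,443.25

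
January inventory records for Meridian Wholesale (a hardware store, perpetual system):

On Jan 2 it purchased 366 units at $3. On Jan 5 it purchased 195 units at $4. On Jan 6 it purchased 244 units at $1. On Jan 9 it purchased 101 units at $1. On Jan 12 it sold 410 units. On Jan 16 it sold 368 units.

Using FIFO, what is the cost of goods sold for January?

COGS = $2,095

Jan 12, 410 sold [FIFO — oldest first]: 366 @ $3 + 44 @ $4 = $1,274
Jan 16, 368 sold [FIFO — oldest first]: 151 @ $4 + 217 @ $1 = $821
Total COGS = $1,274 + $821 = $2,095
Ending inventory: 27 @ $1 + 101 @ $1 = $128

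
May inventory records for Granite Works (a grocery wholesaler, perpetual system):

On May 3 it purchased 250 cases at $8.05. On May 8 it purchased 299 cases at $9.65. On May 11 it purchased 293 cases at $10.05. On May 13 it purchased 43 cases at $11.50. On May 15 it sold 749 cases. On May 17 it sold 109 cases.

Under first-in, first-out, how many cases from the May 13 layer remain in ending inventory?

May 15, 749 sold [FIFO — oldest first]: 250 @ $8.05 + 299 @ $9.65 + 200 @ $10.05 = $6,907.85
May 17, 109 sold [FIFO — oldest first]: 93 @ $10.05 + 16 @ $11.50 = $1,118.65
Total COGS = $6,907.85 + $1,118.65 = $8,026.50
Ending inventory: 27 @ $11.50 = $310.50

27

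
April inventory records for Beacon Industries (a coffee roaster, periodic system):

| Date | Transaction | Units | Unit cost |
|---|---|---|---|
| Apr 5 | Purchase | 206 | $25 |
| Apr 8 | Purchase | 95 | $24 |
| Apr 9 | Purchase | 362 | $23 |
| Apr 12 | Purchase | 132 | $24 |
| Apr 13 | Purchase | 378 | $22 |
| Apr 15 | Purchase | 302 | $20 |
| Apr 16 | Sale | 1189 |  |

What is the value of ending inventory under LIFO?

Apr 16, 1189 sold [LIFO — newest first]: 302 @ $20 + 378 @ $22 + 132 @ $24 + 362 @ $23 + 15 @ $24 = $26,210
Ending inventory: 206 @ $25 + 80 @ $24 = $7,070

Ending inventory = $7,070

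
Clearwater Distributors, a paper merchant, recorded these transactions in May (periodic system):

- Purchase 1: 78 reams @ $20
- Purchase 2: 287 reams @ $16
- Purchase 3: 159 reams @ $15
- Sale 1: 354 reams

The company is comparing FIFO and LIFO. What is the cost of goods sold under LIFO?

COGS = $5,505

FIFO COGS: 78 @ $20 + 276 @ $16 = $5,976
LIFO COGS: 159 @ $15 + 195 @ $16 = $5,505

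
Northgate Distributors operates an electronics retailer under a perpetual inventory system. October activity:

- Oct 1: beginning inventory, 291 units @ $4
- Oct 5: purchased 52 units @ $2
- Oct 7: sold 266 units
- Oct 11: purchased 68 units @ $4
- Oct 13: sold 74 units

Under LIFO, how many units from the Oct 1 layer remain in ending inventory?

71

Oct 7, 266 sold [LIFO — newest first]: 52 @ $2 + 214 @ $4 = $960
Oct 13, 74 sold [LIFO — newest first]: 68 @ $4 + 6 @ $4 = $296
Total COGS = $960 + $296 = $1,256
Ending inventory: 71 @ $4 = $284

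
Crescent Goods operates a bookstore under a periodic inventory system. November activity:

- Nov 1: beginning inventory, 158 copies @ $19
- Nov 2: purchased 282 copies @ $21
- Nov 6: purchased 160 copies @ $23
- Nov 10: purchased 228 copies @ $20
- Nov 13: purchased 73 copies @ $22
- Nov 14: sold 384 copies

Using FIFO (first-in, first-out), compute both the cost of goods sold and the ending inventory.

Nov 14, 384 sold [FIFO — oldest first]: 158 @ $19 + 226 @ $21 = $7,748
Ending inventory: 56 @ $21 + 160 @ $23 + 228 @ $20 + 73 @ $22 = $11,022
Check: goods available $18,770 = COGS $7,748 + ending $11,022

COGS = $7,748; ending inventory = $11,022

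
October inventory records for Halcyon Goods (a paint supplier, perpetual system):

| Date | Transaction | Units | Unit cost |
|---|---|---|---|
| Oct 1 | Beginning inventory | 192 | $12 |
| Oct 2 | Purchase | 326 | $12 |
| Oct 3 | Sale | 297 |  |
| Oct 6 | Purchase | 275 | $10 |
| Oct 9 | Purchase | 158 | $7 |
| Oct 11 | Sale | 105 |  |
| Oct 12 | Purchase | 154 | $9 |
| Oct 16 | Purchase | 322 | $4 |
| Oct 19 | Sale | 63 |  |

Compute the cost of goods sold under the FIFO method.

COGS = $5,580

Oct 3, 297 sold [FIFO — oldest first]: 192 @ $12 + 105 @ $12 = $3,564
Oct 11, 105 sold [FIFO — oldest first]: 105 @ $12 = $1,260
Oct 19, 63 sold [FIFO — oldest first]: 63 @ $12 = $756
Total COGS = $3,564 + $1,260 + $756 = $5,580
Ending inventory: 53 @ $12 + 275 @ $10 + 158 @ $7 + 154 @ $9 + 322 @ $4 = $7,166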